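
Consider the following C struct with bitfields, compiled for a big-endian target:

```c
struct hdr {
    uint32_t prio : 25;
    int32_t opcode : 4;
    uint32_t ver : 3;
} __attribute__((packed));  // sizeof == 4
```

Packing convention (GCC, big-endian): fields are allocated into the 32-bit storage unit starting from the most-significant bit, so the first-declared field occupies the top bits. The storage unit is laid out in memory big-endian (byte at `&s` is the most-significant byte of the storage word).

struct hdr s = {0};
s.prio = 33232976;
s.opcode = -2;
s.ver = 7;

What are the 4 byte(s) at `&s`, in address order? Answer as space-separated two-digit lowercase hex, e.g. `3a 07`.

fd 8c 28 77

[7+:25] prio=33232976 & 0x1ffffff = 0x1fb1850; word=0xfd8c2800
[3+:4] opcode=-2 & 0xf = 0xe; word=0xfd8c2870
[0+:3] ver=7 & 0x7 = 0x7; word=0xfd8c2877
word = 0xfd8c2877 → big-endian bytes:
  [0]=0xfd  [1]=0x8c  [2]=0x28  [3]=0x77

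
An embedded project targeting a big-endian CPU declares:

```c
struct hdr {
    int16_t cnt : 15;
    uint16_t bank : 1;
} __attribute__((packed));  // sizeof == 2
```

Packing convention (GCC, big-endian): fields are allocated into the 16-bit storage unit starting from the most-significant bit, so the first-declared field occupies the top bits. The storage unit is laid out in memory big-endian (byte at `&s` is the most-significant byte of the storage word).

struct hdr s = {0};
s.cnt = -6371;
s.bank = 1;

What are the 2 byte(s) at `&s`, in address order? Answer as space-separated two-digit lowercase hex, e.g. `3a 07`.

ce 3b

cnt (15b) val=-6371 bits=0x671d at bit 1: 0xce3a
bank (1b) val=1 bits=0x1 at bit 0: 0xce3b
word = 0xce3b → big-endian bytes:
  [0]=0xce  [1]=0x3b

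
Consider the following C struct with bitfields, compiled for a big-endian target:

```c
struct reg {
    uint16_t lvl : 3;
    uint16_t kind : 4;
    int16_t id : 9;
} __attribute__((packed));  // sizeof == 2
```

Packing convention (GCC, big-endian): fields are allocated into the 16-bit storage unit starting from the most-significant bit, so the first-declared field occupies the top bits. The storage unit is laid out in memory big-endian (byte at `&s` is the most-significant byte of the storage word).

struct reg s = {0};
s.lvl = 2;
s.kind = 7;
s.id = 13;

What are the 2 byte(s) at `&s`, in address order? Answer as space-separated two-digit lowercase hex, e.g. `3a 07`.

4e 0d

[13+:3] lvl=2 & 0x7 = 0x2; word=0x4000
[9+:4] kind=7 & 0xf = 0x7; word=0x4e00
[0+:9] id=13 & 0x1ff = 0xd; word=0x4e0d
word = 0x4e0d → big-endian bytes:
  [0]=0x4e  [1]=0x0d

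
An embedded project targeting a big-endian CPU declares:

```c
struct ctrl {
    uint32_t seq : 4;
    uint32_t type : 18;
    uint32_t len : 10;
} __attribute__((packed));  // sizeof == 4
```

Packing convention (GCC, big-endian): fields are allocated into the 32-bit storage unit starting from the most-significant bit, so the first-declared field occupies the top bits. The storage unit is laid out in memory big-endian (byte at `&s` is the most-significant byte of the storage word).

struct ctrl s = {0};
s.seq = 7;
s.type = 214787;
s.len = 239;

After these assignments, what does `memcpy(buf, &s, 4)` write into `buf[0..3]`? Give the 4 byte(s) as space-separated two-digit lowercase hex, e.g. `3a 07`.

seq:4 = 7 → 0x7 << 28 → word 0x70000000
type:18 = 214787 → 0x34703 << 10 → word 0x7d1c0c00
len:10 = 239 → 0xef << 0 → word 0x7d1c0cef
word = 0x7d1c0cef → big-endian bytes:
  [0]=0x7d  [1]=0x1c  [2]=0x0c  [3]=0xef

7d 1c 0c ef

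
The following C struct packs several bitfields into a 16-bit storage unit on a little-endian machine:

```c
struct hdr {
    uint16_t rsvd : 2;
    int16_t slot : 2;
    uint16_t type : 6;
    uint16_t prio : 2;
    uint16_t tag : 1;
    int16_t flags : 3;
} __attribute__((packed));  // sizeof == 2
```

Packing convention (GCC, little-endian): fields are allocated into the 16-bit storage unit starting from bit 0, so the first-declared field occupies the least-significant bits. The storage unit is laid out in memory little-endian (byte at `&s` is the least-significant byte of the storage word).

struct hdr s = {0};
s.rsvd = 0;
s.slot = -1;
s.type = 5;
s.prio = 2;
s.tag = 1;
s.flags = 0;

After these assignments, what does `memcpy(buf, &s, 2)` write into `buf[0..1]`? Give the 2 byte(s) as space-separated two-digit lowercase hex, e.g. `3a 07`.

5c 18

rsvd (2b) val=0 bits=0x0 at bit 0: 0x0000
slot (2b) val=-1 bits=0x3 at bit 2: 0x000c
type (6b) val=5 bits=0x5 at bit 4: 0x005c
prio (2b) val=2 bits=0x2 at bit 10: 0x085c
tag (1b) val=1 bits=0x1 at bit 12: 0x185c
flags (3b) val=0 bits=0x0 at bit 13: 0x185c
word = 0x185c → little-endian bytes:
  [0]=0x5c  [1]=0x18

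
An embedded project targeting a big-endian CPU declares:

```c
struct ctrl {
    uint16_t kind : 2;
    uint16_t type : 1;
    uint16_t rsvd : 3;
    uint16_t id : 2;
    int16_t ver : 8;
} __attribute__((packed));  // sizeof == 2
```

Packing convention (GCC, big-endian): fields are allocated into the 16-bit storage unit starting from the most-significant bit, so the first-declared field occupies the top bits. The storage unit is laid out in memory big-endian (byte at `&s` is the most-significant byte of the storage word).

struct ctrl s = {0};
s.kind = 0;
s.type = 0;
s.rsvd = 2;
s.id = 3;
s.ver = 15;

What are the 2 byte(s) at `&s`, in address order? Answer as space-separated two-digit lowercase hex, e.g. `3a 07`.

[14+:2] kind=0 & 0x3 = 0x0; word=0x0000
[13+:1] type=0 & 0x1 = 0x0; word=0x0000
[10+:3] rsvd=2 & 0x7 = 0x2; word=0x0800
[8+:2] id=3 & 0x3 = 0x3; word=0x0b00
[0+:8] ver=15 & 0xff = 0xf; word=0x0b0f
word = 0x0b0f → big-endian bytes:
  [0]=0x0b  [1]=0x0f

0b 0f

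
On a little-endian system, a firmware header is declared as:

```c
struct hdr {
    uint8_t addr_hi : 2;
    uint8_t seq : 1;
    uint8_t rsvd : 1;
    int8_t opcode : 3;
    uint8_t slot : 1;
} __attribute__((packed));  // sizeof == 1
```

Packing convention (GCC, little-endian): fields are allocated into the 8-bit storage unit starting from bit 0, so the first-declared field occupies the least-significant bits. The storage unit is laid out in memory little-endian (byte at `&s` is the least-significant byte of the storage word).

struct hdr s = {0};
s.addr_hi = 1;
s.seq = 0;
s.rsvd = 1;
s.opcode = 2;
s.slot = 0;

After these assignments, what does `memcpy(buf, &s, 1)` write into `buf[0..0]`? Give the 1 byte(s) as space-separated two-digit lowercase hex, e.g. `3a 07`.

29

[0+:2] addr_hi=1 & 0x3 = 0x1; word=0x01
[2+:1] seq=0 & 0x1 = 0x0; word=0x01
[3+:1] rsvd=1 & 0x1 = 0x1; word=0x09
[4+:3] opcode=2 & 0x7 = 0x2; word=0x29
[7+:1] slot=0 & 0x1 = 0x0; word=0x29
word = 0x29 → little-endian bytes:
  [0]=0x29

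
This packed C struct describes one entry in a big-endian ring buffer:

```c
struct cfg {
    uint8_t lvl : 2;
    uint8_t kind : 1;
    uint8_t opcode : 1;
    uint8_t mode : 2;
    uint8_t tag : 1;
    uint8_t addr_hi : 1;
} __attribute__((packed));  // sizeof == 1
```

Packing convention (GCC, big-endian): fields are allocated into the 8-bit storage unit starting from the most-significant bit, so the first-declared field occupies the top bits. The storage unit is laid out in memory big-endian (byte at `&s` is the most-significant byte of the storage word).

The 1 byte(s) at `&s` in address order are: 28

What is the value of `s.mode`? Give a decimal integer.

[0]=0x28 (big-endian) → word 0x28
lvl [6+:2] = (word>>6) & 0x3 = 0
kind [5+:1] = (word>>5) & 0x1 = 1
opcode [4+:1] = (word>>4) & 0x1 = 0
mode [2+:2] = (word>>2) & 0x3 = 2  ←
tag [1+:1] = (word>>1) & 0x1 = 0
addr_hi [0+:1] = (word>>0) & 0x1 = 0

2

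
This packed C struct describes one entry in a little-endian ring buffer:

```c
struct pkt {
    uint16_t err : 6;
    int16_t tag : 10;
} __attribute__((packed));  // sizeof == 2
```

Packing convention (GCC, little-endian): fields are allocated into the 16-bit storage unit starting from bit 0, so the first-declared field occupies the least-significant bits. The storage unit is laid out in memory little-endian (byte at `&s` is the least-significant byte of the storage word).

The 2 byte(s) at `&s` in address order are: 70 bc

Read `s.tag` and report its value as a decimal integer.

-271

[0]=0x70 [1]=0xbc (little-endian) → word 0xbc70
err [0+:6] = (word>>0) & 0x3f = 48
tag [6+:10] = (word>>6) & 0x3ff = 753  ←
tag signed 10b, MSB=1: 753 - 1024 = -271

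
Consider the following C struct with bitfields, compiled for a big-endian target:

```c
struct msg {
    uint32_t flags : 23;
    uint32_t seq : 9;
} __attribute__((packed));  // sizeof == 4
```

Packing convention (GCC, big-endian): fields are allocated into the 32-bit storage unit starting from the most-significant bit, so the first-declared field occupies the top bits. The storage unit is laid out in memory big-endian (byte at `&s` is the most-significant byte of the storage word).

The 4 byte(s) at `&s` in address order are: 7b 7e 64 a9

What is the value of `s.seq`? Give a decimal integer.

[0]=0x7b [1]=0x7e [2]=0x64 [3]=0xa9 (big-endian) → word 0x7b7e64a9
flags [9+:23] = (word>>9) & 0x7fffff = 4046642
seq [0+:9] = (word>>0) & 0x1ff = 169  ←

169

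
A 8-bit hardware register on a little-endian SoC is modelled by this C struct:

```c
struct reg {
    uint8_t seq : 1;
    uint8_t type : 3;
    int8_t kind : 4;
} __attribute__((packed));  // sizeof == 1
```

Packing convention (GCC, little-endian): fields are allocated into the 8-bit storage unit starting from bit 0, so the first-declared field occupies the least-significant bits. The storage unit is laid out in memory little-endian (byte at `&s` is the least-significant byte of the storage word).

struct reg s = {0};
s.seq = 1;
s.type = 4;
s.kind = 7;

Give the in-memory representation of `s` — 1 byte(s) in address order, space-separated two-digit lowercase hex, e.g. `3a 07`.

seq:1 = 1 → 0x1 << 0 → word 0x01
type:3 = 4 → 0x4 << 1 → word 0x09
kind:4 = 7 → 0x7 << 4 → word 0x79
word = 0x79 → little-endian bytes:
  [0]=0x79

79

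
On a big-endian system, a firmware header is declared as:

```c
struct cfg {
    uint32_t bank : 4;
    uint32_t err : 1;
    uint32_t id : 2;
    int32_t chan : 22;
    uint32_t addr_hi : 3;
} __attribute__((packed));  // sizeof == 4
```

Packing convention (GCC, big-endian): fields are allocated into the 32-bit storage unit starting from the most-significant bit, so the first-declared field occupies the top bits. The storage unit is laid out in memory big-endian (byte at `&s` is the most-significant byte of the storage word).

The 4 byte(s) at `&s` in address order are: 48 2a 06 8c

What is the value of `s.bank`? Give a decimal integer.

[0]=0x48 [1]=0x2a [2]=0x06 [3]=0x8c (big-endian) → word 0x482a068c
bank:4 @ bit 28 → (0x482a068c>>28)&0xf = 0x4  ←
err:1 @ bit 27 → (0x482a068c>>27)&0x1 = 0x1
id:2 @ bit 25 → (0x482a068c>>25)&0x3 = 0x0
chan:22 @ bit 3 → (0x482a068c>>3)&0x3fffff = 0x540d1
addr_hi:3 @ bit 0 → (0x482a068c>>0)&0x7 = 0x4

4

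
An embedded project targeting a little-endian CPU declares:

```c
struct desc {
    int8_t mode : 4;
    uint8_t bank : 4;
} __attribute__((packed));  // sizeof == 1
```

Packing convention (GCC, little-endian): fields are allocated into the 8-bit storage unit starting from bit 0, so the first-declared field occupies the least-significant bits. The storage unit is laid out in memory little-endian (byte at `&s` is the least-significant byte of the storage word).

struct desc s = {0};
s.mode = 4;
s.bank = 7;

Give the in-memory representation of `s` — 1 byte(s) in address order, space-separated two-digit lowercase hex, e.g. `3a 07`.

[0+:4] mode=4 & 0xf = 0x4; word=0x04
[4+:4] bank=7 & 0xf = 0x7; word=0x74
word = 0x74 → little-endian bytes:
  [0]=0x74

74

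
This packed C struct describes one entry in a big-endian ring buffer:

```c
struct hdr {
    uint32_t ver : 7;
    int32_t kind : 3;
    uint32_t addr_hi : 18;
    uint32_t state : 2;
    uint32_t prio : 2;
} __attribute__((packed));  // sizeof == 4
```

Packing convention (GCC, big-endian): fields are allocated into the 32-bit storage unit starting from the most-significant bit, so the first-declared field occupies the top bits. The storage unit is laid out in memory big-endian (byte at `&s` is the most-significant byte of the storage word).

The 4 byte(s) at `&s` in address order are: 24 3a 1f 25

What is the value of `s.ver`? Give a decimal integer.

18

[0]=0x24 [1]=0x3a [2]=0x1f [3]=0x25 (big-endian) → word 0x243a1f25
ver:7 @ bit 25 → (0x243a1f25>>25)&0x7f = 0x12  ←
kind:3 @ bit 22 → (0x243a1f25>>22)&0x7 = 0x0
addr_hi:18 @ bit 4 → (0x243a1f25>>4)&0x3ffff = 0x3a1f2
state:2 @ bit 2 → (0x243a1f25>>2)&0x3 = 0x1
prio:2 @ bit 0 → (0x243a1f25>>0)&0x3 = 0x1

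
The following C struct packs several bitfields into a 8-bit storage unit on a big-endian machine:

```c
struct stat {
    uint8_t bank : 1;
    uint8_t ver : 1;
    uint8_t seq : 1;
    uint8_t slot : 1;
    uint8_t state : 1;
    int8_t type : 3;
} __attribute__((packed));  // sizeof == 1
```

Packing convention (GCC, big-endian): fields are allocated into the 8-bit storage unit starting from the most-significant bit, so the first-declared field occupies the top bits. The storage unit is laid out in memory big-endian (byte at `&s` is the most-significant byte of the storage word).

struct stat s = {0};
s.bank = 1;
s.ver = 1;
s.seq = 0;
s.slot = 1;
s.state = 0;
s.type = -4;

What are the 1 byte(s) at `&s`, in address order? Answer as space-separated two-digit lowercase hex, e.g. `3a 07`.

[7+:1] bank=1 & 0x1 = 0x1; word=0x80
[6+:1] ver=1 & 0x1 = 0x1; word=0xc0
[5+:1] seq=0 & 0x1 = 0x0; word=0xc0
[4+:1] slot=1 & 0x1 = 0x1; word=0xd0
[3+:1] state=0 & 0x1 = 0x0; word=0xd0
[0+:3] type=-4 & 0x7 = 0x4; word=0xd4
word = 0xd4 → big-endian bytes:
  [0]=0xd4

d4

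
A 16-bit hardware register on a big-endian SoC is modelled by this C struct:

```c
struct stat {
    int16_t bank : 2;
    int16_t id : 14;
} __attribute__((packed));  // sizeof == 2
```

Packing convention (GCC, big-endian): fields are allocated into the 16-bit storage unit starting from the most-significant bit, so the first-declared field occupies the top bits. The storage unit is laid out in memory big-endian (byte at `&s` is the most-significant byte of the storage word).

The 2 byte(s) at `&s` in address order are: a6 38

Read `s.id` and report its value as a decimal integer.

-6600

[0]=0xa6 [1]=0x38 (big-endian) → word 0xa638
bank:2 @ bit 14 → (0xa638>>14)&0x3 = 0x2
id:14 @ bit 0 → (0xa638>>0)&0x3fff = 0x2638  ←
id signed 14b, MSB=1: 9784 - 16384 = -6600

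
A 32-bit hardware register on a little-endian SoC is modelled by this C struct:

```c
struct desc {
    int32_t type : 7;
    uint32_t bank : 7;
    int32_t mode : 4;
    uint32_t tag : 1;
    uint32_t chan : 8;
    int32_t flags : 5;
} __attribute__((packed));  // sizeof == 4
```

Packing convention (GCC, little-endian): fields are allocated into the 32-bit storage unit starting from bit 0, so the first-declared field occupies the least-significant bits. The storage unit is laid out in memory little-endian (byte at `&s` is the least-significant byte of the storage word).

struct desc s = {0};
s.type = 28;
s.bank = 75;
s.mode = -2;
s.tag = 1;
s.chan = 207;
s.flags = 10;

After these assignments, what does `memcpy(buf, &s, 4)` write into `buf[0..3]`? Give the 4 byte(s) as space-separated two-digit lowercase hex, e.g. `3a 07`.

9c a5 7f 56

type (7b) val=28 bits=0x1c at bit 0: 0x0000001c
bank (7b) val=75 bits=0x4b at bit 7: 0x0000259c
mode (4b) val=-2 bits=0xe at bit 14: 0x0003a59c
tag (1b) val=1 bits=0x1 at bit 18: 0x0007a59c
chan (8b) val=207 bits=0xcf at bit 19: 0x067fa59c
flags (5b) val=10 bits=0xa at bit 27: 0x567fa59c
word = 0x567fa59c → little-endian bytes:
  [0]=0x9c  [1]=0xa5  [2]=0x7f  [3]=0x56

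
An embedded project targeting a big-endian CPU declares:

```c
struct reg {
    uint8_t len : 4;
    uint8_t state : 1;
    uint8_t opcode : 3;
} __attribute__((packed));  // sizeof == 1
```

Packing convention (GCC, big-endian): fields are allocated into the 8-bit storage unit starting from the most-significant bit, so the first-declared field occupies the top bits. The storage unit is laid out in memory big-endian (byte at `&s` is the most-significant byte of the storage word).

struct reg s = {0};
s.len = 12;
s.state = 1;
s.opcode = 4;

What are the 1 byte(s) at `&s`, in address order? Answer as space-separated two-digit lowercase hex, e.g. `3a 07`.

cc

len (4b) val=12 bits=0xc at bit 4: 0xc0
state (1b) val=1 bits=0x1 at bit 3: 0xc8
opcode (3b) val=4 bits=0x4 at bit 0: 0xcc
word = 0xcc → big-endian bytes:
  [0]=0xcc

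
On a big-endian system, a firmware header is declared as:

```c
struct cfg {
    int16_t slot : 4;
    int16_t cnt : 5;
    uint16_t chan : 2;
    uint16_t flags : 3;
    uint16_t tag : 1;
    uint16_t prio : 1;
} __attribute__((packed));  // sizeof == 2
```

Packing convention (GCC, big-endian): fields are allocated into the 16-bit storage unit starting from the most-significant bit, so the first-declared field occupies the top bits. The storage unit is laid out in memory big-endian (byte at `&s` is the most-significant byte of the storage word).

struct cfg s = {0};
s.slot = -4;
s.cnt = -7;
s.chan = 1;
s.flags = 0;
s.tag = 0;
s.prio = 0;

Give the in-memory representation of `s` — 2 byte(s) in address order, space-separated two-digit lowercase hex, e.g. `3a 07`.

cc a0

[12+:4] slot=-4 & 0xf = 0xc; word=0xc000
[7+:5] cnt=-7 & 0x1f = 0x19; word=0xcc80
[5+:2] chan=1 & 0x3 = 0x1; word=0xcca0
[2+:3] flags=0 & 0x7 = 0x0; word=0xcca0
[1+:1] tag=0 & 0x1 = 0x0; word=0xcca0
[0+:1] prio=0 & 0x1 = 0x0; word=0xcca0
word = 0xcca0 → big-endian bytes:
  [0]=0xcc  [1]=0xa0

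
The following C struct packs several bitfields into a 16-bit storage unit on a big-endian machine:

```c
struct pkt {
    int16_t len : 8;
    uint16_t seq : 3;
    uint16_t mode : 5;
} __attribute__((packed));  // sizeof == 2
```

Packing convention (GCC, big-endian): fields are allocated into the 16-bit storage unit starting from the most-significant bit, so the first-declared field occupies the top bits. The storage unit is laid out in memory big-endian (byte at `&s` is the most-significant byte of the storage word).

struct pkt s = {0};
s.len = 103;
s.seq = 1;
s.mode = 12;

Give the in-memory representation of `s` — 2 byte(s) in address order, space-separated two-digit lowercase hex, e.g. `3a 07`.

[8+:8] len=103 & 0xff = 0x67; word=0x6700
[5+:3] seq=1 & 0x7 = 0x1; word=0x6720
[0+:5] mode=12 & 0x1f = 0xc; word=0x672c
word = 0x672c → big-endian bytes:
  [0]=0x67  [1]=0x2c

67 2c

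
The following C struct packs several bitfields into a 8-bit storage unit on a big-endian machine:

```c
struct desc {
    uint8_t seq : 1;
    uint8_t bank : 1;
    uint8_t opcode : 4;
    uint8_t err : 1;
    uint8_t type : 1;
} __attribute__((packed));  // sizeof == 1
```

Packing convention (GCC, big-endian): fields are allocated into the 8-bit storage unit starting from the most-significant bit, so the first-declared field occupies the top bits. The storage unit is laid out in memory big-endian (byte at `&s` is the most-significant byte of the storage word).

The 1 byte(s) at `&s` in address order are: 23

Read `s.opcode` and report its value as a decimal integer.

8

[0]=0x23 (big-endian) → word 0x23
seq:1 @ bit 7 → (0x23>>7)&0x1 = 0x0
bank:1 @ bit 6 → (0x23>>6)&0x1 = 0x0
opcode:4 @ bit 2 → (0x23>>2)&0xf = 0x8  ←
err:1 @ bit 1 → (0x23>>1)&0x1 = 0x1
type:1 @ bit 0 → (0x23>>0)&0x1 = 0x1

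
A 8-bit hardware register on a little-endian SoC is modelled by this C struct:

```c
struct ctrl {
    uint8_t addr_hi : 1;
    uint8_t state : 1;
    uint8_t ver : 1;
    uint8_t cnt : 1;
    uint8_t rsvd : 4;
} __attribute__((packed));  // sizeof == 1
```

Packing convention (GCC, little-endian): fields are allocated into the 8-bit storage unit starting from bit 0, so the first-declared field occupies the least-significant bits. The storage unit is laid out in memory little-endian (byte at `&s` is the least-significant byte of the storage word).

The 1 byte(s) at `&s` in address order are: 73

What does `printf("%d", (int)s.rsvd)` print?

7

[0]=0x73 (little-endian) → word 0x73
addr_hi:1 @ bit 0 → (0x73>>0)&0x1 = 0x1
state:1 @ bit 1 → (0x73>>1)&0x1 = 0x1
ver:1 @ bit 2 → (0x73>>2)&0x1 = 0x0
cnt:1 @ bit 3 → (0x73>>3)&0x1 = 0x0
rsvd:4 @ bit 4 → (0x73>>4)&0xf = 0x7  ←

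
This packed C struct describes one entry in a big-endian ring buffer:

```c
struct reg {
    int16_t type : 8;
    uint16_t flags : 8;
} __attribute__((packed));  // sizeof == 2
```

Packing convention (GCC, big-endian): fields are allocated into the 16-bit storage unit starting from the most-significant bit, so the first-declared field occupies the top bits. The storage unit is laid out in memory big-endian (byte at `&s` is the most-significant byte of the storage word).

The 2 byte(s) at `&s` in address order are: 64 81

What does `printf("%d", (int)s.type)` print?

[0]=0x64 [1]=0x81 (big-endian) → word 0x6481
type:8 @ bit 8 → (0x6481>>8)&0xff = 0x64  ←
flags:8 @ bit 0 → (0x6481>>0)&0xff = 0x81
type signed 8b, MSB=0: value = 100

100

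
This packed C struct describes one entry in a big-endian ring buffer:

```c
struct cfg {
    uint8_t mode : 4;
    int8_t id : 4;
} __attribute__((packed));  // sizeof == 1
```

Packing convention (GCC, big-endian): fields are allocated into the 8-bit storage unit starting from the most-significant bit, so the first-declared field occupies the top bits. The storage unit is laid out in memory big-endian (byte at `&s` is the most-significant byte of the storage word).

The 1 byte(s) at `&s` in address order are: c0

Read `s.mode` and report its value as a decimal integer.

12

[0]=0xc0 (big-endian) → word 0xc0
mode:4 @ bit 4 → (0xc0>>4)&0xf = 0xc  ←
id:4 @ bit 0 → (0xc0>>0)&0xf = 0x0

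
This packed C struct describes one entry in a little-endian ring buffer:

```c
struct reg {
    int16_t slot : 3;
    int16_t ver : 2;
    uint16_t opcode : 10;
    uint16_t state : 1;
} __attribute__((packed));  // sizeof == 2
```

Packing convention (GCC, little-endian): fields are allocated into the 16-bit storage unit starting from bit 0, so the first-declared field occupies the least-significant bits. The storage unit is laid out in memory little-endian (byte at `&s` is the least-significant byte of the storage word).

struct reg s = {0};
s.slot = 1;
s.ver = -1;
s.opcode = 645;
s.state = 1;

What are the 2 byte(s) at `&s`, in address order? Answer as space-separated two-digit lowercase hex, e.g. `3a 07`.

b9 d0

slot (3b) val=1 bits=0x1 at bit 0: 0x0001
ver (2b) val=-1 bits=0x3 at bit 3: 0x0019
opcode (10b) val=645 bits=0x285 at bit 5: 0x50b9
state (1b) val=1 bits=0x1 at bit 15: 0xd0b9
word = 0xd0b9 → little-endian bytes:
  [0]=0xb9  [1]=0xd0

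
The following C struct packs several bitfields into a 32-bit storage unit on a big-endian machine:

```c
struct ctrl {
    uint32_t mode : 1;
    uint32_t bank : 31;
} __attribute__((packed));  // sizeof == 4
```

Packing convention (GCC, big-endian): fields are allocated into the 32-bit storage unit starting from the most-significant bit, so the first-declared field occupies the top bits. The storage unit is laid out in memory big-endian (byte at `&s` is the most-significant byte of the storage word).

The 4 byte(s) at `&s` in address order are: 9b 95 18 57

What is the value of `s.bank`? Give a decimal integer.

462755927

[0]=0x9b [1]=0x95 [2]=0x18 [3]=0x57 (big-endian) → word 0x9b951857
mode:1 @ bit 31 → (0x9b951857>>31)&0x1 = 0x1
bank:31 @ bit 0 → (0x9b951857>>0)&0x7fffffff = 0x1b951857  ←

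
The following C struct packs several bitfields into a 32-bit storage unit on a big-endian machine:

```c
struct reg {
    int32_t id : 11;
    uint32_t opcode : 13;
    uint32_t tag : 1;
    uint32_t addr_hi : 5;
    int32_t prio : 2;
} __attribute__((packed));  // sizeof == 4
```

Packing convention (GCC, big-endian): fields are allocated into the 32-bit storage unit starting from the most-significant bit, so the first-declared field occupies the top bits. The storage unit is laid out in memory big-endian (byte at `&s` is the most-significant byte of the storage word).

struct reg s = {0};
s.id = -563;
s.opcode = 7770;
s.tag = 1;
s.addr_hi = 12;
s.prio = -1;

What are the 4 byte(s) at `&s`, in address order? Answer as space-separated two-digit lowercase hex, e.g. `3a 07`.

id:11 = -563 → 0x5cd << 21 → word 0xb9a00000
opcode:13 = 7770 → 0x1e5a << 8 → word 0xb9be5a00
tag:1 = 1 → 0x1 << 7 → word 0xb9be5a80
addr_hi:5 = 12 → 0xc << 2 → word 0xb9be5ab0
prio:2 = -1 → 0x3 << 0 → word 0xb9be5ab3
word = 0xb9be5ab3 → big-endian bytes:
  [0]=0xb9  [1]=0xbe  [2]=0x5a  [3]=0xb3

b9 be 5a b3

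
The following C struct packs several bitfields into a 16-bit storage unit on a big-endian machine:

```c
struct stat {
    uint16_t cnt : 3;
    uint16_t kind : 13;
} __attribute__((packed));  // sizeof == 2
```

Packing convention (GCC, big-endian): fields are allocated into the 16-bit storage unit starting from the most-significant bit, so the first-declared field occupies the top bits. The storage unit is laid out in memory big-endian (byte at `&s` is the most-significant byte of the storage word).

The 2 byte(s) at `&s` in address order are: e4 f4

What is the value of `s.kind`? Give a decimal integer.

1268

[0]=0xe4 [1]=0xf4 (big-endian) → word 0xe4f4
cnt:3 @ bit 13 → (0xe4f4>>13)&0x7 = 0x7
kind:13 @ bit 0 → (0xe4f4>>0)&0x1fff = 0x4f4  ←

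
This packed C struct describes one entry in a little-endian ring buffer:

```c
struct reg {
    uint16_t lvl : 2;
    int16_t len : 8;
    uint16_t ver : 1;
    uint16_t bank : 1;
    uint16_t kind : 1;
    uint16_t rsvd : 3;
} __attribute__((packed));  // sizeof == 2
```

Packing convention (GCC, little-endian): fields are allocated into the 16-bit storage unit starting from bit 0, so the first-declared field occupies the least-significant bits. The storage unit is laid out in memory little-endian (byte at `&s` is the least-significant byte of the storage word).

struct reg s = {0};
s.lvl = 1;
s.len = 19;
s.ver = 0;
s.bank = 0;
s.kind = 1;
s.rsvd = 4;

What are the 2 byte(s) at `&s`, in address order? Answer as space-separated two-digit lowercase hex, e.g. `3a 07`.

[0+:2] lvl=1 & 0x3 = 0x1; word=0x0001
[2+:8] len=19 & 0xff = 0x13; word=0x004d
[10+:1] ver=0 & 0x1 = 0x0; word=0x004d
[11+:1] bank=0 & 0x1 = 0x0; word=0x004d
[12+:1] kind=1 & 0x1 = 0x1; word=0x104d
[13+:3] rsvd=4 & 0x7 = 0x4; word=0x904d
word = 0x904d → little-endian bytes:
  [0]=0x4d  [1]=0x90

4d 90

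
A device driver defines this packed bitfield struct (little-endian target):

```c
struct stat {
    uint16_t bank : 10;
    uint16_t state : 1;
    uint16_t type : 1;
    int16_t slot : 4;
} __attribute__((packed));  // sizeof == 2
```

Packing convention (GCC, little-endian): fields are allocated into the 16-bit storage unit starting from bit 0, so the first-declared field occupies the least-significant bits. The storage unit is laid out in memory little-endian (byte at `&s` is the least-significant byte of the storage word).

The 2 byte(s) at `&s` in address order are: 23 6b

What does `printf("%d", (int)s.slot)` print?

[0]=0x23 [1]=0x6b (little-endian) → word 0x6b23
bank [0+:10] = (word>>0) & 0x3ff = 803
state [10+:1] = (word>>10) & 0x1 = 0
type [11+:1] = (word>>11) & 0x1 = 1
slot [12+:4] = (word>>12) & 0xf = 6  ←
slot signed 4b, MSB=0: value = 6

6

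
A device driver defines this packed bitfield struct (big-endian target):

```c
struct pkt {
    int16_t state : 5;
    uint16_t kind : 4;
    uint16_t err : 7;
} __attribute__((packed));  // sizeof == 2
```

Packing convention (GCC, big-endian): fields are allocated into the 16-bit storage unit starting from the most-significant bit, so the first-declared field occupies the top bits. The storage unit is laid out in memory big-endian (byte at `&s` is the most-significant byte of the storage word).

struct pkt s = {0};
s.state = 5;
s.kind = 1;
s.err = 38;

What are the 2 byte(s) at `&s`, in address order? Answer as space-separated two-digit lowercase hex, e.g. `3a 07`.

state:5 = 5 → 0x5 << 11 → word 0x2800
kind:4 = 1 → 0x1 << 7 → word 0x2880
err:7 = 38 → 0x26 << 0 → word 0x28a6
word = 0x28a6 → big-endian bytes:
  [0]=0x28  [1]=0xa6

28 a6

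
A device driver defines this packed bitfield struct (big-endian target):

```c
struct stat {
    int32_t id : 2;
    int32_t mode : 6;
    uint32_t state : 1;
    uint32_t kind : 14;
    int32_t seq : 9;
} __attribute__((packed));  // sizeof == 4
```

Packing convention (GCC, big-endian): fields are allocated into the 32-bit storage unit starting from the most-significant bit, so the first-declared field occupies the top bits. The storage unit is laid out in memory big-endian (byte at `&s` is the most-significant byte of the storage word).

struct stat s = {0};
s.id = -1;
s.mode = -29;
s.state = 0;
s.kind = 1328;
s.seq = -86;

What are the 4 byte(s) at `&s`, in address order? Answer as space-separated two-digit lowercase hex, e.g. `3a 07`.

e3 0a 61 aa

id (2b) val=-1 bits=0x3 at bit 30: 0xc0000000
mode (6b) val=-29 bits=0x23 at bit 24: 0xe3000000
state (1b) val=0 bits=0x0 at bit 23: 0xe3000000
kind (14b) val=1328 bits=0x530 at bit 9: 0xe30a6000
seq (9b) val=-86 bits=0x1aa at bit 0: 0xe30a61aa
word = 0xe30a61aa → big-endian bytes:
  [0]=0xe3  [1]=0x0a  [2]=0x61  [3]=0xaa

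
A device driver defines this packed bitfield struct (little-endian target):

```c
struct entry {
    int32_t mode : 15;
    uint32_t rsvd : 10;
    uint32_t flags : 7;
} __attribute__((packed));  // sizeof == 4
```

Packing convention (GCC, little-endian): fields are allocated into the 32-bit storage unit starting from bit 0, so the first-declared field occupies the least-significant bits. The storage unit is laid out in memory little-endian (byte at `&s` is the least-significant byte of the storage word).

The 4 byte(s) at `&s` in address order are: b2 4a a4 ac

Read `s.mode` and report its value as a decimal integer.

-13646

[0]=0xb2 [1]=0x4a [2]=0xa4 [3]=0xac (little-endian) → word 0xaca44ab2
mode:15 @ bit 0 → (0xaca44ab2>>0)&0x7fff = 0x4ab2  ←
rsvd:10 @ bit 15 → (0xaca44ab2>>15)&0x3ff = 0x148
flags:7 @ bit 25 → (0xaca44ab2>>25)&0x7f = 0x56
mode signed 15b, MSB=1: 19122 - 32768 = -13646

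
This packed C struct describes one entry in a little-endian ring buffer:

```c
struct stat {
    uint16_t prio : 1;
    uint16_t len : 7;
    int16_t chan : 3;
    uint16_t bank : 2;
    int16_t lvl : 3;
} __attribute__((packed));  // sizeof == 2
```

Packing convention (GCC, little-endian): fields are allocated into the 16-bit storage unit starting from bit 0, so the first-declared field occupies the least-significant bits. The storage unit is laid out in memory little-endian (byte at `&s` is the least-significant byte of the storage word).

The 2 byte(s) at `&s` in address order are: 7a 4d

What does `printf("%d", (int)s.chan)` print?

[0]=0x7a [1]=0x4d (little-endian) → word 0x4d7a
prio [0+:1] = (word>>0) & 0x1 = 0
len [1+:7] = (word>>1) & 0x7f = 61
chan [8+:3] = (word>>8) & 0x7 = 5  ←
bank [11+:2] = (word>>11) & 0x3 = 1
lvl [13+:3] = (word>>13) & 0x7 = 2
chan signed 3b, MSB=1: 5 - 8 = -3

-3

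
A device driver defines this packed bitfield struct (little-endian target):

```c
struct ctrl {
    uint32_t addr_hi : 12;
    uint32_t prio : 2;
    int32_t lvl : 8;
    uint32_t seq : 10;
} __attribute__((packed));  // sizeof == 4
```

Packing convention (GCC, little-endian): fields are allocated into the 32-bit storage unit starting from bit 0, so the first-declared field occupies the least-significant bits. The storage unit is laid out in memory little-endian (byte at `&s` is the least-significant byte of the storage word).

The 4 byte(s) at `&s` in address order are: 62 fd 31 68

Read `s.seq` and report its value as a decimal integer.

[0]=0x62 [1]=0xfd [2]=0x31 [3]=0x68 (little-endian) → word 0x6831fd62
addr_hi:12 @ bit 0 → (0x6831fd62>>0)&0xfff = 0xd62
prio:2 @ bit 12 → (0x6831fd62>>12)&0x3 = 0x3
lvl:8 @ bit 14 → (0x6831fd62>>14)&0xff = 0xc7
seq:10 @ bit 22 → (0x6831fd62>>22)&0x3ff = 0x1a0  ←

416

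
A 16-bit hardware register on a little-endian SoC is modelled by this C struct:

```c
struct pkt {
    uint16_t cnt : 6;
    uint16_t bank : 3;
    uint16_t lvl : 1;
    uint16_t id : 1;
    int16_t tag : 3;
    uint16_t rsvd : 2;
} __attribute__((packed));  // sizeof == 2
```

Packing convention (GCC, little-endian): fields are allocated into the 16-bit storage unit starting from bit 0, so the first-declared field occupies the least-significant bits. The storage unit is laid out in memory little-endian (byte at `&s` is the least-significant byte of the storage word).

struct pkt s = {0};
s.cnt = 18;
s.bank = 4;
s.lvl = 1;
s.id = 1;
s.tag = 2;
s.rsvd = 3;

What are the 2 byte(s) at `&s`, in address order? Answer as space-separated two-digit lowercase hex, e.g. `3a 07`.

12 d7

[0+:6] cnt=18 & 0x3f = 0x12; word=0x0012
[6+:3] bank=4 & 0x7 = 0x4; word=0x0112
[9+:1] lvl=1 & 0x1 = 0x1; word=0x0312
[10+:1] id=1 & 0x1 = 0x1; word=0x0712
[11+:3] tag=2 & 0x7 = 0x2; word=0x1712
[14+:2] rsvd=3 & 0x3 = 0x3; word=0xd712
word = 0xd712 → little-endian bytes:
  [0]=0x12  [1]=0xd7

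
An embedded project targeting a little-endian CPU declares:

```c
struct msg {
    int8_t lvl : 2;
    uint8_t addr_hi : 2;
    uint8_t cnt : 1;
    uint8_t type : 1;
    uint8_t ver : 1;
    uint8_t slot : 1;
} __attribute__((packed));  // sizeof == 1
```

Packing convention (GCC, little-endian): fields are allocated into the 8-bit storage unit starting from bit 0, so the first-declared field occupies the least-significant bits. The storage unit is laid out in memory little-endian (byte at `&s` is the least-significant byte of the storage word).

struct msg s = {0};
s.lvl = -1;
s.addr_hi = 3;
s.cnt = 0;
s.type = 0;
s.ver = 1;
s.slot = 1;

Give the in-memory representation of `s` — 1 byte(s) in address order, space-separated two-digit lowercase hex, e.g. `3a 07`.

[0+:2] lvl=-1 & 0x3 = 0x3; word=0x03
[2+:2] addr_hi=3 & 0x3 = 0x3; word=0x0f
[4+:1] cnt=0 & 0x1 = 0x0; word=0x0f
[5+:1] type=0 & 0x1 = 0x0; word=0x0f
[6+:1] ver=1 & 0x1 = 0x1; word=0x4f
[7+:1] slot=1 & 0x1 = 0x1; word=0xcf
word = 0xcf → little-endian bytes:
  [0]=0xcf

cf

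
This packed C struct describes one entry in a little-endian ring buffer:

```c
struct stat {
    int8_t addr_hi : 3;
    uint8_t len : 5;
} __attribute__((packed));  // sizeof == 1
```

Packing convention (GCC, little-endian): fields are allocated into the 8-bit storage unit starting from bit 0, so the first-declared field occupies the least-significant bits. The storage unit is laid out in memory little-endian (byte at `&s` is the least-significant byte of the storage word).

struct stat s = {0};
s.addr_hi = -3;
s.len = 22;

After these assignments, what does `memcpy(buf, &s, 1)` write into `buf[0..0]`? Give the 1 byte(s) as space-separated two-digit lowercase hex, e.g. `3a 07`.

[0+:3] addr_hi=-3 & 0x7 = 0x5; word=0x05
[3+:5] len=22 & 0x1f = 0x16; word=0xb5
word = 0xb5 → little-endian bytes:
  [0]=0xb5

b5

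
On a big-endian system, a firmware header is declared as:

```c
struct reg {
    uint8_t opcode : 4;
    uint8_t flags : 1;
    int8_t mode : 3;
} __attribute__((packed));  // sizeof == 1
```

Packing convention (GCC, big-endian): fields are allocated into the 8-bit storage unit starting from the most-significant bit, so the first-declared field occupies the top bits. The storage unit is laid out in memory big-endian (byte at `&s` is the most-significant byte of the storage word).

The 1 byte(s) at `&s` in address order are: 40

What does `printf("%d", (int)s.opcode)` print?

[0]=0x40 (big-endian) → word 0x40
opcode:4 @ bit 4 → (0x40>>4)&0xf = 0x4  ←
flags:1 @ bit 3 → (0x40>>3)&0x1 = 0x0
mode:3 @ bit 0 → (0x40>>0)&0x7 = 0x0

4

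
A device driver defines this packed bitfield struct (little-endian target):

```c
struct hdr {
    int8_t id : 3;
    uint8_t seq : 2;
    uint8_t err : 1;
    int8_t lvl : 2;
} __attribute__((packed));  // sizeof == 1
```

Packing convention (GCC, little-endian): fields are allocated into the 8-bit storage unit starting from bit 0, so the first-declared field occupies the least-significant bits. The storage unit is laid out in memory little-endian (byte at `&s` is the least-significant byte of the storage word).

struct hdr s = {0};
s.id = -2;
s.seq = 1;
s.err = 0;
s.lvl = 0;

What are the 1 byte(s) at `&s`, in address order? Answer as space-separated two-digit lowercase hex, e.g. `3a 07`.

0e

id:3 = -2 → 0x6 << 0 → word 0x06
seq:2 = 1 → 0x1 << 3 → word 0x0e
err:1 = 0 → 0x0 << 5 → word 0x0e
lvl:2 = 0 → 0x0 << 6 → word 0x0e
word = 0x0e → little-endian bytes:
  [0]=0x0e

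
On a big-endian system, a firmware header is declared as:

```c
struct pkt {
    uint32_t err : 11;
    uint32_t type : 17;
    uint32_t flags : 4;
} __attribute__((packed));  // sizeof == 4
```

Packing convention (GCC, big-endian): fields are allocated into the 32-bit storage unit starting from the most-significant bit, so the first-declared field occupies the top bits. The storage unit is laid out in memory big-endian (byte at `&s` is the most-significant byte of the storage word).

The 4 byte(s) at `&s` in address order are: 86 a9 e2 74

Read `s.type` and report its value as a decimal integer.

[0]=0x86 [1]=0xa9 [2]=0xe2 [3]=0x74 (big-endian) → word 0x86a9e274
err:11 @ bit 21 → (0x86a9e274>>21)&0x7ff = 0x435
type:17 @ bit 4 → (0x86a9e274>>4)&0x1ffff = 0x9e27  ←
flags:4 @ bit 0 → (0x86a9e274>>0)&0xf = 0x4

40487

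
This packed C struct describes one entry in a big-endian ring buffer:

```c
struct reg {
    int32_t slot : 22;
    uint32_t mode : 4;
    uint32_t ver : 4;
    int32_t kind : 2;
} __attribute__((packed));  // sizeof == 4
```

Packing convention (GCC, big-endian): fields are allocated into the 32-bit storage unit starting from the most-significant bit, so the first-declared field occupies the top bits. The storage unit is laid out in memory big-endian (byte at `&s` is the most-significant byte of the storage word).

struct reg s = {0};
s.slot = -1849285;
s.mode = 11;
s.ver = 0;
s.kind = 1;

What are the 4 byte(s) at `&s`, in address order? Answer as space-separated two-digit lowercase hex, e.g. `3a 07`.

slot (22b) val=-1849285 bits=0x23c83b at bit 10: 0x8f20ec00
mode (4b) val=11 bits=0xb at bit 6: 0x8f20eec0
ver (4b) val=0 bits=0x0 at bit 2: 0x8f20eec0
kind (2b) val=1 bits=0x1 at bit 0: 0x8f20eec1
word = 0x8f20eec1 → big-endian bytes:
  [0]=0x8f  [1]=0x20  [2]=0xee  [3]=0xc1

8f 20 ee c1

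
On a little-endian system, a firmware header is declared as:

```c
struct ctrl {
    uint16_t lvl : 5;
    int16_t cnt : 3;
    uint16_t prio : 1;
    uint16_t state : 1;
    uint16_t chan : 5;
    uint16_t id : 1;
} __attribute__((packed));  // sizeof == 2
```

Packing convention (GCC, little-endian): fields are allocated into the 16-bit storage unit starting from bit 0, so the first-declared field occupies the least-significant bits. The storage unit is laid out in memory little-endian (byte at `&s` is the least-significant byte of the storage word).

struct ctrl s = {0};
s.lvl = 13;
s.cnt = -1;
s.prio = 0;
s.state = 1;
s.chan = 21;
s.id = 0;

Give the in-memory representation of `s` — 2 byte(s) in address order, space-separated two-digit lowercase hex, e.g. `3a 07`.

[0+:5] lvl=13 & 0x1f = 0xd; word=0x000d
[5+:3] cnt=-1 & 0x7 = 0x7; word=0x00ed
[8+:1] prio=0 & 0x1 = 0x0; word=0x00ed
[9+:1] state=1 & 0x1 = 0x1; word=0x02ed
[10+:5] chan=21 & 0x1f = 0x15; word=0x56ed
[15+:1] id=0 & 0x1 = 0x0; word=0x56ed
word = 0x56ed → little-endian bytes:
  [0]=0xed  [1]=0x56

ed 56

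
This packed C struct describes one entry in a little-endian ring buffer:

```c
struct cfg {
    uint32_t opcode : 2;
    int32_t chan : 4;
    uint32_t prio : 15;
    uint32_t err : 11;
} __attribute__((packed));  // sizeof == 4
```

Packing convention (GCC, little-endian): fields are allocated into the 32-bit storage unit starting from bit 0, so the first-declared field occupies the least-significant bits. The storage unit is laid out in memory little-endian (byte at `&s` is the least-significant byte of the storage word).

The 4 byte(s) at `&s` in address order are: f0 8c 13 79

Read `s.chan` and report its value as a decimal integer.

[0]=0xf0 [1]=0x8c [2]=0x13 [3]=0x79 (little-endian) → word 0x79138cf0
opcode [0+:2] = (word>>0) & 0x3 = 0
chan [2+:4] = (word>>2) & 0xf = 12  ←
prio [6+:15] = (word>>6) & 0x7fff = 20019
err [21+:11] = (word>>21) & 0x7ff = 968
chan signed 4b, MSB=1: 12 - 16 = -4

-4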